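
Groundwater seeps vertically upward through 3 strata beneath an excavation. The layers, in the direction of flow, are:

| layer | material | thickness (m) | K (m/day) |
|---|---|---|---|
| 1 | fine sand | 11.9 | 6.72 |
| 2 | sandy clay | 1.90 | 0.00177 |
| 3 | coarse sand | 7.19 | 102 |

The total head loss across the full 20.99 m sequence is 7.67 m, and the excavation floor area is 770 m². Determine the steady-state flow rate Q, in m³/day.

Flow is perpendicular to layering, so the layers act in series and the equivalent K is the thickness-weighted harmonic mean.
Total thickness L = 11.9 + 1.90 + 7.19 = 20.99 m.
Σ(b_i/K_i) = 11.9/6.72 + 1.90/0.00177 + 7.19/102 = 1075 d.
K_eq = L / Σ(b_i/K_i) = 20.99 / 1075 = 0.01952 m/day.
Q = K_eq · A · (Δh/L) = 0.01952 × 770 × (7.67/20.99) = 5.492 m³/day.

5.49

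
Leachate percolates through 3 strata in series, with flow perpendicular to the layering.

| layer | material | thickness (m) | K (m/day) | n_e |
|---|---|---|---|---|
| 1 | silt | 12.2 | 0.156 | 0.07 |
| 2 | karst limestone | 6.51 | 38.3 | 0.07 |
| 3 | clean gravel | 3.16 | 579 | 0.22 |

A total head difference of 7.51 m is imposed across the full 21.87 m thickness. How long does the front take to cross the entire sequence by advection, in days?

With flow normal to the layers, continuity requires the same specific discharge q through every layer.
Σ(b_i/K_i) = 12.2/0.156 + 6.51/38.3 + 3.16/579 = 78.38 d.
q = Δh / Σ(b_i/K_i) = 7.51 / 78.38 = 0.09581 m/day.
In each layer the seepage velocity is v_i = q/n_i, so the layer transit time is t_i = b_i·n_i / q:
  layer 1 (silt): t_1 = 12.2 × 0.07 / 0.09581 = 8.913 d
  layer 2 (karst limestone): t_2 = 6.51 × 0.07 / 0.09581 = 4.756 d
  layer 3 (clean gravel): t_3 = 3.16 × 0.22 / 0.09581 = 7.256 d
Total t = Σ t_i = 20.92 days.

20.9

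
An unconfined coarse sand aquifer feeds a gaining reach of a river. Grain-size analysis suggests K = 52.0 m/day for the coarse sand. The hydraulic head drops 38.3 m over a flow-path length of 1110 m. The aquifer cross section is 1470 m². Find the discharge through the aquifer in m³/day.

2640

Hydraulic gradient i = Δh / L = 38.3 / 1110 = 0.03450.
Darcy's law: Q = K · A · i = 52.00 × 1470 × 0.03450 = 2638 m³/day.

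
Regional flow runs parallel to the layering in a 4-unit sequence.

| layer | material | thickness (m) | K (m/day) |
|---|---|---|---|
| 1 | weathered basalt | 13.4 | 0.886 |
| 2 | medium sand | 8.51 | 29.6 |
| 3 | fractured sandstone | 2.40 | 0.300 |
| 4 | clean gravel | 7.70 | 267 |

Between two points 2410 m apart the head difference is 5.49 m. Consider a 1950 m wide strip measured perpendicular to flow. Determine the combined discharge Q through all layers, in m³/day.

10300

Flow is parallel to layering, so each bed carries its own Darcy discharge and the transmissivities add.
Σ(K_i·b_i) = 0.886×13.4 + 29.6×8.51 + 0.300×2.40 + 267×7.70 = 2320 m²/day.
Hydraulic gradient i = Δh / L = 5.49 / 2410 = 0.002278.
Q = Σ(K_i·b_i) · W · i = 2320 × 1950 × 0.002278 = 10307 m³/day.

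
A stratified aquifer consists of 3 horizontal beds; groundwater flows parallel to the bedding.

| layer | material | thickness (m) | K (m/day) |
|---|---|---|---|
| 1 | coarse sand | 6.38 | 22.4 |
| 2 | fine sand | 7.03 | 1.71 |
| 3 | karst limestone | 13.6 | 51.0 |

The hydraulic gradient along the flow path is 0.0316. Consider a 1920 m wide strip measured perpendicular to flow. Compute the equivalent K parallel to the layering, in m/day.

Flow is parallel to layering, so each bed carries its own Darcy discharge and the transmissivities add.
Σ(K_i·b_i) = 22.4×6.38 + 1.71×7.03 + 51.0×13.6 = 848.5 m²/day.
Total thickness b = 27.01 m, so K_eq = Σ(K_i·b_i)/b = 31.42 m/day.

31.4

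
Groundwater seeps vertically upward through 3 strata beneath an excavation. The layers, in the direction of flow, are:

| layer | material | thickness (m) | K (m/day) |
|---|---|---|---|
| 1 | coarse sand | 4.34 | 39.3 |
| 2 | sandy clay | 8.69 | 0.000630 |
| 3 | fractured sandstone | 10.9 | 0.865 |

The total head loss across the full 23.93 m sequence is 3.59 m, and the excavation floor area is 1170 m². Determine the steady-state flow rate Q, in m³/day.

0.304

Flow is perpendicular to layering, so the layers act in series and the equivalent K is the thickness-weighted harmonic mean.
Total thickness L = 4.34 + 8.69 + 10.9 = 23.93 m.
Σ(b_i/K_i) = 4.34/39.3 + 8.69/0.000630 + 10.9/0.865 = 13806 d.
K_eq = L / Σ(b_i/K_i) = 23.93 / 13806 = 0.001733 m/day.
Q = K_eq · A · (Δh/L) = 0.001733 × 1170 × (3.59/23.93) = 0.3042 m³/day.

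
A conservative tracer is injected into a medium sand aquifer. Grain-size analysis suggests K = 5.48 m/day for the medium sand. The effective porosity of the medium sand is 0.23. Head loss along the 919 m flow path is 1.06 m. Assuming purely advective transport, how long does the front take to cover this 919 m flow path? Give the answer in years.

Hydraulic gradient i = Δh / L = 1.06 / 919 = 0.001153.
Darcy flux q = K · i = 5.480 × 0.001153 = 0.006321 m/day.
Seepage velocity v = q / n_e = 0.006321 / 0.23 = 0.02748 m/day.
Travel time t = L / v = 919 / 0.02748 = 33440 days = 91.56 years.

91.6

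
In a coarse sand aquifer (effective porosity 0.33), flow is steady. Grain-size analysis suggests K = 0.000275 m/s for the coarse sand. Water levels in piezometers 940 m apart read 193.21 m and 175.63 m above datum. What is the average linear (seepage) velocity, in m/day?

1.35

Convert K: 0.000275 m/s × 86400 = 23.76 m/day.
Hydraulic gradient i = (193.21 − 175.63) / 940 = 17.58 / 940 = 0.01870.
Darcy flux q = K · i = 23.76 × 0.01870 = 0.4444 m/day.
Seepage velocity v = q / n_e = 0.4444 / 0.33 = 1.347 m/day.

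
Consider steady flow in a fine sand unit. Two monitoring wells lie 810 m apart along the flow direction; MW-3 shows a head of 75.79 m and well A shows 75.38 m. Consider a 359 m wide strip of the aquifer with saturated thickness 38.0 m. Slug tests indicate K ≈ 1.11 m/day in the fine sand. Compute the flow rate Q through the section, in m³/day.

7.66

Cross-sectional area A = 359 × 38.0 = 13642 m².
Hydraulic gradient i = (75.79 − 75.38) / 810 = 0.41 / 810 = 0.0005062.
Darcy's law: Q = K · A · i = 1.110 × 13642 × 0.0005062 = 7.665 m³/day.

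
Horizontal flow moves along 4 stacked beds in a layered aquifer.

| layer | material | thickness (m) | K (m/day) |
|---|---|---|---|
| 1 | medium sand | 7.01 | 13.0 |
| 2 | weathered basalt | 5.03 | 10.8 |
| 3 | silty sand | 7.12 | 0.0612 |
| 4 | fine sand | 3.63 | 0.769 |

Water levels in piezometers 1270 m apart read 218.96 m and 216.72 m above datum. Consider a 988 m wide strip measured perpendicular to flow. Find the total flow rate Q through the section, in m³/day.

259

Flow is parallel to layering, so each bed carries its own Darcy discharge and the transmissivities add.
Σ(K_i·b_i) = 13.0×7.01 + 10.8×5.03 + 0.0612×7.12 + 0.769×3.63 = 148.7 m²/day.
Hydraulic gradient i = (218.96 − 216.72) / 1270 = 2.24 / 1270 = 0.001764.
Q = Σ(K_i·b_i) · W · i = 148.7 × 988 × 0.001764 = 259.1 m³/day.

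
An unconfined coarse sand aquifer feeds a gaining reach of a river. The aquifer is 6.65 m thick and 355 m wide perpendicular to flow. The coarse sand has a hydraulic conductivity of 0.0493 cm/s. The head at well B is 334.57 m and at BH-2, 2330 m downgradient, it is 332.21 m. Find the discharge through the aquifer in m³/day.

102

Convert K: 0.0493 cm/s × 864 = 42.60 m/day.
Cross-sectional area A = 355 × 6.65 = 2361 m².
Hydraulic gradient i = (334.57 − 332.21) / 2330 = 2.36 / 2330 = 0.001013.
Darcy's law: Q = K · A · i = 42.60 × 2361 × 0.001013 = 101.9 m³/day.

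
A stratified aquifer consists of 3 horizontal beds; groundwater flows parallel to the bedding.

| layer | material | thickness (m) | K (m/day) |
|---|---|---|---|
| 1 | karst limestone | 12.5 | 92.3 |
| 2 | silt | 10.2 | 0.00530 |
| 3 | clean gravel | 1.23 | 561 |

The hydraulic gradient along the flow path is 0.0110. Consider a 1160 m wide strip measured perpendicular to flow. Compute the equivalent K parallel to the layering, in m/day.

Flow is parallel to layering, so each bed carries its own Darcy discharge and the transmissivities add.
Σ(K_i·b_i) = 92.3×12.5 + 0.00530×10.2 + 561×1.23 = 1844 m²/day.
Total thickness b = 23.93 m, so K_eq = Σ(K_i·b_i)/b = 77.05 m/day.

77.1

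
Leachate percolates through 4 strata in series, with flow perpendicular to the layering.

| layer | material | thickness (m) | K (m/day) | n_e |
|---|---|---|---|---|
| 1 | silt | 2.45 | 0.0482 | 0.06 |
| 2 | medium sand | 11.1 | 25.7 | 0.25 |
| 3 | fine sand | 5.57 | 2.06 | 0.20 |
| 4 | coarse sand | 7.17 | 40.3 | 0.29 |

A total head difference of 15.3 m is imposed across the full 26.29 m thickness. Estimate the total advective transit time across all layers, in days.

With flow normal to the layers, continuity requires the same specific discharge q through every layer.
Σ(b_i/K_i) = 2.45/0.0482 + 11.1/25.7 + 5.57/2.06 + 7.17/40.3 = 54.14 d.
q = Δh / Σ(b_i/K_i) = 15.3 / 54.14 = 0.2826 m/day.
In each layer the seepage velocity is v_i = q/n_i, so the layer transit time is t_i = b_i·n_i / q:
  layer 1 (silt): t_1 = 2.45 × 0.06 / 0.2826 = 0.5202 d
  layer 2 (medium sand): t_2 = 11.1 × 0.25 / 0.2826 = 9.820 d
  layer 3 (fine sand): t_3 = 5.57 × 0.20 / 0.2826 = 3.942 d
  layer 4 (coarse sand): t_4 = 7.17 × 0.29 / 0.2826 = 7.358 d
Total t = Σ t_i = 21.64 days.

21.6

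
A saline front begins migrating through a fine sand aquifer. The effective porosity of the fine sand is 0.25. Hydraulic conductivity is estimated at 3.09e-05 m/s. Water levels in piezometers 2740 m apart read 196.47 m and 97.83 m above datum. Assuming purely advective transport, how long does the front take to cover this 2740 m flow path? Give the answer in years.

Convert K: 3.09e-05 m/s × 86400 = 2.670 m/day.
Hydraulic gradient i = (196.47 − 97.83) / 2740 = 98.64 / 2740 = 0.03600.
Darcy flux q = K · i = 2.670 × 0.03600 = 0.09611 m/day.
Seepage velocity v = q / n_e = 0.09611 / 0.25 = 0.3844 m/day.
Travel time t = L / v = 2740 / 0.3844 = 7127 days = 19.51 years.

19.5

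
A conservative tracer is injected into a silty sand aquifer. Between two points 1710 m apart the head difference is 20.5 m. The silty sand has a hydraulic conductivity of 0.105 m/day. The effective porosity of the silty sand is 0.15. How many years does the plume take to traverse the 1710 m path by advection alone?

558

Hydraulic gradient i = Δh / L = 20.5 / 1710 = 0.01199.
Darcy flux q = K · i = 0.1050 × 0.01199 = 0.001259 m/day.
Seepage velocity v = q / n_e = 0.001259 / 0.15 = 0.008392 m/day.
Travel time t = L / v = 1710 / 0.008392 = 2.038e+05 days = 557.9 years.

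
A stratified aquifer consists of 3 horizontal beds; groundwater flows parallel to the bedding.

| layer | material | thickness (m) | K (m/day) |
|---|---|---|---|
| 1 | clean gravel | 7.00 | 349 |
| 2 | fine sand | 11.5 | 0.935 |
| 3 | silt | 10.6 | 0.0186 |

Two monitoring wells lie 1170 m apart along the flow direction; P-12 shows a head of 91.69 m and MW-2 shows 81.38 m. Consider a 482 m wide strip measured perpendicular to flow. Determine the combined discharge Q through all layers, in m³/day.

10400

Flow is parallel to layering, so each bed carries its own Darcy discharge and the transmissivities add.
Σ(K_i·b_i) = 349×7.00 + 0.935×11.5 + 0.0186×10.6 = 2454 m²/day.
Hydraulic gradient i = (91.69 − 81.38) / 1170 = 10.31 / 1170 = 0.008812.
Q = Σ(K_i·b_i) · W · i = 2454 × 482 × 0.008812 = 10423 m³/day.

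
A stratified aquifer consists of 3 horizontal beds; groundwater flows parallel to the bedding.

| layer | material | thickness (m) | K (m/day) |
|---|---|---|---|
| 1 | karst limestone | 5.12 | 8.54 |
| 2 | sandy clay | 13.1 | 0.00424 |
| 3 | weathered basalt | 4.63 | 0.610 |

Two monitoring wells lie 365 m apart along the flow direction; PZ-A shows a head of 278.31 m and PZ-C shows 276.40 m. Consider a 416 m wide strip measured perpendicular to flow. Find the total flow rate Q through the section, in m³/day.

Flow is parallel to layering, so each bed carries its own Darcy discharge and the transmissivities add.
Σ(K_i·b_i) = 8.54×5.12 + 0.00424×13.1 + 0.610×4.63 = 46.60 m²/day.
Hydraulic gradient i = (278.31 − 276.40) / 365 = 1.91 / 365 = 0.005233.
Q = Σ(K_i·b_i) · W · i = 46.60 × 416 × 0.005233 = 101.5 m³/day.

101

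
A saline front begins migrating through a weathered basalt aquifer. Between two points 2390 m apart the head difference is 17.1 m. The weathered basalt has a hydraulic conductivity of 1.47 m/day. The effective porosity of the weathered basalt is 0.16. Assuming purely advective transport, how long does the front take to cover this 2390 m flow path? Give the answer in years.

Hydraulic gradient i = Δh / L = 17.1 / 2390 = 0.007155.
Darcy flux q = K · i = 1.470 × 0.007155 = 0.01052 m/day.
Seepage velocity v = q / n_e = 0.01052 / 0.16 = 0.06573 m/day.
Travel time t = L / v = 2390 / 0.06573 = 36358 days = 99.54 years.

99.5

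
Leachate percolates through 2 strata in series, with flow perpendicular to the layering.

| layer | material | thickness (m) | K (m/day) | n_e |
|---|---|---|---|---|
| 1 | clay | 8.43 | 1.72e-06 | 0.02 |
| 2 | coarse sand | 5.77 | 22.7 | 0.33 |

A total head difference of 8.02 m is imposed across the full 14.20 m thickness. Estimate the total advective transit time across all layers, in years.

With flow normal to the layers, continuity requires the same specific discharge q through every layer.
Σ(b_i/K_i) = 8.43/1.72e-06 + 5.77/22.7 = 4.901e+06 d.
q = Δh / Σ(b_i/K_i) = 8.02 / 4.901e+06 = 1.636e-06 m/day.
In each layer the seepage velocity is v_i = q/n_i, so the layer transit time is t_i = b_i·n_i / q:
  layer 1 (clay): t_1 = 8.43 × 0.02 / 1.636e-06 = 1.030e+05 d
  layer 2 (coarse sand): t_2 = 5.77 × 0.33 / 1.636e-06 = 1.164e+06 d
Total t = Σ t_i = 1.267e+06 days = 3468 years.

3470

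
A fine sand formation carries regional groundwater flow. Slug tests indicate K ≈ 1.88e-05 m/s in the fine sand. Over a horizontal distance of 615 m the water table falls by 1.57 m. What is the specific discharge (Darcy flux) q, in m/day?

Convert K: 1.88e-05 m/s × 86400 = 1.624 m/day.
Hydraulic gradient i = Δh / L = 1.57 / 615 = 0.002553.
Specific discharge q = K · i = 1.624 × 0.002553 = 0.004147 m/day.

0.00415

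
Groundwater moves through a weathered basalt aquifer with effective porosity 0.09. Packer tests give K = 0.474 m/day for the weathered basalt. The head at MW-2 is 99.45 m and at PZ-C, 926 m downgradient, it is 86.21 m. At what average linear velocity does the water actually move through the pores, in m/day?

0.0753

Hydraulic gradient i = (99.45 − 86.21) / 926 = 13.24 / 926 = 0.01430.
Darcy flux q = K · i = 0.4740 × 0.01430 = 0.006777 m/day.
Seepage velocity v = q / n_e = 0.006777 / 0.09 = 0.07530 m/day.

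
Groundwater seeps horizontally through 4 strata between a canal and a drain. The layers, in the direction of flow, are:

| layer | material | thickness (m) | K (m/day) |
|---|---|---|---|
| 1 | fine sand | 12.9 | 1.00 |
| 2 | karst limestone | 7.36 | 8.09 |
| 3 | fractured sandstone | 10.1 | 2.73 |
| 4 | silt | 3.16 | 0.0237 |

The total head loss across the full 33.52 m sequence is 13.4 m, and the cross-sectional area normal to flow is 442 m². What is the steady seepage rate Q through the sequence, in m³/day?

Flow is perpendicular to layering, so the layers act in series and the equivalent K is the thickness-weighted harmonic mean.
Total thickness L = 12.9 + 7.36 + 10.1 + 3.16 = 33.52 m.
Σ(b_i/K_i) = 12.9/1.00 + 7.36/8.09 + 10.1/2.73 + 3.16/0.0237 = 150.8 d.
K_eq = L / Σ(b_i/K_i) = 33.52 / 150.8 = 0.2222 m/day.
Q = K_eq · A · (Δh/L) = 0.2222 × 442 × (13.4/33.52) = 39.26 m³/day.

39.3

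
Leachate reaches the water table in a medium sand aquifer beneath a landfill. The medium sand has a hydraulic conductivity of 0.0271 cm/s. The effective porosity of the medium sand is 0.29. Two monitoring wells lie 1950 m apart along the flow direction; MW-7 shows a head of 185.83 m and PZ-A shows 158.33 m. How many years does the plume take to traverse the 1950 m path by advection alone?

4.69

Convert K: 0.0271 cm/s × 864 = 23.41 m/day.
Hydraulic gradient i = (185.83 − 158.33) / 1950 = 27.5 / 1950 = 0.01410.
Darcy flux q = K · i = 23.41 × 0.01410 = 0.3302 m/day.
Seepage velocity v = q / n_e = 0.3302 / 0.29 = 1.139 m/day.
Travel time t = L / v = 1950 / 1.139 = 1713 days = 4.689 years.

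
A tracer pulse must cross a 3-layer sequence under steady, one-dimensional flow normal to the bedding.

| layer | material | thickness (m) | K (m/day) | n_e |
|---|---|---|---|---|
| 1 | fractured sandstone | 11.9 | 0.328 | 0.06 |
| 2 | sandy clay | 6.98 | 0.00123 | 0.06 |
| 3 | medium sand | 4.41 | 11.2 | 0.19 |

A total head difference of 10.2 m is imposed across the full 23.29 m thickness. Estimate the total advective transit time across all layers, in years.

3.02

With flow normal to the layers, continuity requires the same specific discharge q through every layer.
Σ(b_i/K_i) = 11.9/0.328 + 6.98/0.00123 + 4.41/11.2 = 5711 d.
q = Δh / Σ(b_i/K_i) = 10.2 / 5711 = 0.001786 m/day.
In each layer the seepage velocity is v_i = q/n_i, so the layer transit time is t_i = b_i·n_i / q:
  layer 1 (fractured sandstone): t_1 = 11.9 × 0.06 / 0.001786 = 399.8 d
  layer 2 (sandy clay): t_2 = 6.98 × 0.06 / 0.001786 = 234.5 d
  layer 3 (medium sand): t_3 = 4.41 × 0.19 / 0.001786 = 469.2 d
Total t = Σ t_i = 1103 days = 3.021 years.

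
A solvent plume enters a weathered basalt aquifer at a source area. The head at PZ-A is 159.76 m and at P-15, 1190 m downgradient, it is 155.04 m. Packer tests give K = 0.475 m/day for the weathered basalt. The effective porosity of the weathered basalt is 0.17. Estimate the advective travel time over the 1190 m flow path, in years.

Hydraulic gradient i = (159.76 − 155.04) / 1190 = 4.72 / 1190 = 0.003966.
Darcy flux q = K · i = 0.4750 × 0.003966 = 0.001884 m/day.
Seepage velocity v = q / n_e = 0.001884 / 0.17 = 0.01108 m/day.
Travel time t = L / v = 1190 / 0.01108 = 1.074e+05 days = 294.0 years.

294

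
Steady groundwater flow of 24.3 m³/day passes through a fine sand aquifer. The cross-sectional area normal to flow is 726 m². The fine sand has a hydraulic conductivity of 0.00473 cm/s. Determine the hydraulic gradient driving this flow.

Convert K: 0.00473 cm/s × 864 = 4.087 m/day.
From Q = K·A·i, i = Q / (K·A) = 24.3 / (4.087 × 726.0) = 0.008190.

0.00819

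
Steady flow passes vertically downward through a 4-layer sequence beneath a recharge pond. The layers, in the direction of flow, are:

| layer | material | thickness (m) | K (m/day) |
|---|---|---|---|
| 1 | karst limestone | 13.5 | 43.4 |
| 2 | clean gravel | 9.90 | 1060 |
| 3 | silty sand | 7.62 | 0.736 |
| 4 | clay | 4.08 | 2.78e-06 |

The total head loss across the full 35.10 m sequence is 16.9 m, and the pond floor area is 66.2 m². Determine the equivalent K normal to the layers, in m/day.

Flow is perpendicular to layering, so the layers act in series and the equivalent K is the thickness-weighted harmonic mean.
Total thickness L = 13.5 + 9.90 + 7.62 + 4.08 = 35.10 m.
Σ(b_i/K_i) = 13.5/43.4 + 9.90/1060 + 7.62/0.736 + 4.08/2.78e-06 = 1.468e+06 d.
K_eq = L / Σ(b_i/K_i) = 35.10 / 1.468e+06 = 2.392e-05 m/day.

2.39e-05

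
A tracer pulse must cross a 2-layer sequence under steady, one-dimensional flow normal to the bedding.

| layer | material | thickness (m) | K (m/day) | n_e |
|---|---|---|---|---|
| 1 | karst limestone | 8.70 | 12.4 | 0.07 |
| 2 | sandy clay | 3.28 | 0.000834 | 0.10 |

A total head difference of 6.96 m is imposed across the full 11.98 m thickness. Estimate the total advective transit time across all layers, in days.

With flow normal to the layers, continuity requires the same specific discharge q through every layer.
Σ(b_i/K_i) = 8.70/12.4 + 3.28/0.000834 = 3934 d.
q = Δh / Σ(b_i/K_i) = 6.96 / 3934 = 0.001769 m/day.
In each layer the seepage velocity is v_i = q/n_i, so the layer transit time is t_i = b_i·n_i / q:
  layer 1 (karst limestone): t_1 = 8.70 × 0.07 / 0.001769 = 344.2 d
  layer 2 (sandy clay): t_2 = 3.28 × 0.10 / 0.001769 = 185.4 d
Total t = Σ t_i = 529.6 days.

530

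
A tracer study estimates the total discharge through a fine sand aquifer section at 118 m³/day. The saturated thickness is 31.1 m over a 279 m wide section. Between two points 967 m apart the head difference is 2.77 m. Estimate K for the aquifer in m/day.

4.75

Cross-sectional area A = 279 × 31.1 = 8677 m².
Hydraulic gradient i = Δh / L = 2.77 / 967 = 0.002865.
From Q = K·A·i, K = Q / (A·i) = 118 / (8677 × 0.002865) = 4.747 m/day.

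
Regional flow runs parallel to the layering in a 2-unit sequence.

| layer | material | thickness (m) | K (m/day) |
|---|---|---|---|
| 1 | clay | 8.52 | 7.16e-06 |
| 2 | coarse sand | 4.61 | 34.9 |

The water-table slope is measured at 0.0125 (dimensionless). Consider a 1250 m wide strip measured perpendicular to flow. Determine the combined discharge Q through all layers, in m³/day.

2510

Flow is parallel to layering, so each bed carries its own Darcy discharge and the transmissivities add.
Σ(K_i·b_i) = 7.16e-06×8.52 + 34.9×4.61 = 160.9 m²/day.
Hydraulic gradient i = 0.0125.
Q = Σ(K_i·b_i) · W · i = 160.9 × 1250 × 0.01250 = 2514 m³/day.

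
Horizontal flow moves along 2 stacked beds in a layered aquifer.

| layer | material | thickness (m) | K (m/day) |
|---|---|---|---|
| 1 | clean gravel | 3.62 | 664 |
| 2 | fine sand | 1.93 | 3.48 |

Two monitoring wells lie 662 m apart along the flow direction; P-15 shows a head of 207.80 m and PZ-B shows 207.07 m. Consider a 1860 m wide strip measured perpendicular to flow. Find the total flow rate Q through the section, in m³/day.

4940

Flow is parallel to layering, so each bed carries its own Darcy discharge and the transmissivities add.
Σ(K_i·b_i) = 664×3.62 + 3.48×1.93 = 2410 m²/day.
Hydraulic gradient i = (207.80 − 207.07) / 662 = 0.73 / 662 = 0.001103.
Q = Σ(K_i·b_i) · W · i = 2410 × 1860 × 0.001103 = 4944 m³/day.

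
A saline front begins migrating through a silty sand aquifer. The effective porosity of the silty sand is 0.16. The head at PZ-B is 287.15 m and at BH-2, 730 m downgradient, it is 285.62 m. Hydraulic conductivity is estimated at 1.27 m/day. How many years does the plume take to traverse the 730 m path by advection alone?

Hydraulic gradient i = (287.15 − 285.62) / 730 = 1.53 / 730 = 0.002096.
Darcy flux q = K · i = 1.270 × 0.002096 = 0.002662 m/day.
Seepage velocity v = q / n_e = 0.002662 / 0.16 = 0.01664 m/day.
Travel time t = L / v = 730 / 0.01664 = 43880 days = 120.1 years.

120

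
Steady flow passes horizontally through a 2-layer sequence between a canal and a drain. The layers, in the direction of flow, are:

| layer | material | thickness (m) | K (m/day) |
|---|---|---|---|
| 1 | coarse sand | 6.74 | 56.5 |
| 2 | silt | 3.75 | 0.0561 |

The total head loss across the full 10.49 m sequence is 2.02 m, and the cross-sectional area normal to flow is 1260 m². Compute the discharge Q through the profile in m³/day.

Flow is perpendicular to layering, so the layers act in series and the equivalent K is the thickness-weighted harmonic mean.
Total thickness L = 6.74 + 3.75 = 10.49 m.
Σ(b_i/K_i) = 6.74/56.5 + 3.75/0.0561 = 66.96 d.
K_eq = L / Σ(b_i/K_i) = 10.49 / 66.96 = 0.1567 m/day.
Q = K_eq · A · (Δh/L) = 0.1567 × 1260 × (2.02/10.49) = 38.01 m³/day.

38.0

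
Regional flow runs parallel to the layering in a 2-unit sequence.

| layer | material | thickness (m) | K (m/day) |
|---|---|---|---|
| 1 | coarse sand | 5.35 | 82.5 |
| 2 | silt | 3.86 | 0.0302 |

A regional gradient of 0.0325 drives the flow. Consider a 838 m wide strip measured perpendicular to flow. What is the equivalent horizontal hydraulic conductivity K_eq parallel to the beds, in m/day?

Flow is parallel to layering, so each bed carries its own Darcy discharge and the transmissivities add.
Σ(K_i·b_i) = 82.5×5.35 + 0.0302×3.86 = 441.5 m²/day.
Total thickness b = 9.210 m, so K_eq = Σ(K_i·b_i)/b = 47.94 m/day.

47.9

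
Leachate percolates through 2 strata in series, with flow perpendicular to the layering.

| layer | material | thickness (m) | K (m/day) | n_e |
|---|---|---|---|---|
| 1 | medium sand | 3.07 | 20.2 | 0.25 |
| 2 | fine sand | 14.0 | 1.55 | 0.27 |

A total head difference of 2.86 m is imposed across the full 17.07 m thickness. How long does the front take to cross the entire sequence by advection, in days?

14.6

With flow normal to the layers, continuity requires the same specific discharge q through every layer.
Σ(b_i/K_i) = 3.07/20.2 + 14.0/1.55 = 9.184 d.
q = Δh / Σ(b_i/K_i) = 2.86 / 9.184 = 0.3114 m/day.
In each layer the seepage velocity is v_i = q/n_i, so the layer transit time is t_i = b_i·n_i / q:
  layer 1 (medium sand): t_1 = 3.07 × 0.25 / 0.3114 = 2.465 d
  layer 2 (fine sand): t_2 = 14.0 × 0.27 / 0.3114 = 12.14 d
Total t = Σ t_i = 14.60 days.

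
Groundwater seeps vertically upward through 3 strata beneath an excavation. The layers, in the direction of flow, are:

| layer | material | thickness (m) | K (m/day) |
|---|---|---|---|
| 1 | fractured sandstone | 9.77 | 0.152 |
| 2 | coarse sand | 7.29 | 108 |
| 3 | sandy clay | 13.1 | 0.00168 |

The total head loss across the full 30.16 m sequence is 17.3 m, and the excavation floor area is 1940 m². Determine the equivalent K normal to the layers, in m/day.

Flow is perpendicular to layering, so the layers act in series and the equivalent K is the thickness-weighted harmonic mean.
Total thickness L = 9.77 + 7.29 + 13.1 = 30.16 m.
Σ(b_i/K_i) = 9.77/0.152 + 7.29/108 + 13.1/0.00168 = 7862 d.
K_eq = L / Σ(b_i/K_i) = 30.16 / 7862 = 0.003836 m/day.

0.00384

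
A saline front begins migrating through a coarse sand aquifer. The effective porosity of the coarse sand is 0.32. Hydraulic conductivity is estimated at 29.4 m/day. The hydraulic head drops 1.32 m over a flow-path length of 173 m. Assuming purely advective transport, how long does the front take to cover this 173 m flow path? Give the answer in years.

0.676

Hydraulic gradient i = Δh / L = 1.32 / 173 = 0.007630.
Darcy flux q = K · i = 29.40 × 0.007630 = 0.2243 m/day.
Seepage velocity v = q / n_e = 0.2243 / 0.32 = 0.7010 m/day.
Travel time t = L / v = 173 / 0.7010 = 246.8 days = 0.6757 years.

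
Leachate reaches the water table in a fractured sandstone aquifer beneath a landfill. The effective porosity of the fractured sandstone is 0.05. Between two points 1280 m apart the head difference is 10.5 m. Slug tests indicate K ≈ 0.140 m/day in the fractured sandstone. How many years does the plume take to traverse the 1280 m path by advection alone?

153

Hydraulic gradient i = Δh / L = 10.5 / 1280 = 0.008203.
Darcy flux q = K · i = 0.1400 × 0.008203 = 0.001148 m/day.
Seepage velocity v = q / n_e = 0.001148 / 0.05 = 0.02297 m/day.
Travel time t = L / v = 1280 / 0.02297 = 55728 days = 152.6 years.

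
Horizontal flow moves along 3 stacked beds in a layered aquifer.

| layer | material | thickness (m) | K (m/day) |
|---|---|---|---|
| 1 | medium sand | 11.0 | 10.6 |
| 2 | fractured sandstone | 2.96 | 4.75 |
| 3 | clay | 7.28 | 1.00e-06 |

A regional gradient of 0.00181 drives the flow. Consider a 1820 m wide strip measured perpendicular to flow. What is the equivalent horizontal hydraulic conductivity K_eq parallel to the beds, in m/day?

Flow is parallel to layering, so each bed carries its own Darcy discharge and the transmissivities add.
Σ(K_i·b_i) = 10.6×11.0 + 4.75×2.96 + 1.00e-06×7.28 = 130.7 m²/day.
Total thickness b = 21.24 m, so K_eq = Σ(K_i·b_i)/b = 6.152 m/day.

6.15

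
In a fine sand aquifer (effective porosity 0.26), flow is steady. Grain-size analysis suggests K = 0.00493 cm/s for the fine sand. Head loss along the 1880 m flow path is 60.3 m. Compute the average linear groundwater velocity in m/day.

0.525

Convert K: 0.00493 cm/s × 864 = 4.260 m/day.
Hydraulic gradient i = Δh / L = 60.3 / 1880 = 0.03207.
Darcy flux q = K · i = 4.260 × 0.03207 = 0.1366 m/day.
Seepage velocity v = q / n_e = 0.1366 / 0.26 = 0.5255 m/day.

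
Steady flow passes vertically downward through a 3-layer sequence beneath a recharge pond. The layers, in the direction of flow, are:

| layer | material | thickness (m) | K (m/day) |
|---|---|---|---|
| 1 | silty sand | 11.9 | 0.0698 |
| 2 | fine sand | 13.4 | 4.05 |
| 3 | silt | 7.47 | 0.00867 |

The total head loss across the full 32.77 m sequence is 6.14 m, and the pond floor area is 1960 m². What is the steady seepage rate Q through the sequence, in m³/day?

Flow is perpendicular to layering, so the layers act in series and the equivalent K is the thickness-weighted harmonic mean.
Total thickness L = 11.9 + 13.4 + 7.47 = 32.77 m.
Σ(b_i/K_i) = 11.9/0.0698 + 13.4/4.05 + 7.47/0.00867 = 1035 d.
K_eq = L / Σ(b_i/K_i) = 32.77 / 1035 = 0.03165 m/day.
Q = K_eq · A · (Δh/L) = 0.03165 × 1960 × (6.14/32.77) = 11.62 m³/day.

11.6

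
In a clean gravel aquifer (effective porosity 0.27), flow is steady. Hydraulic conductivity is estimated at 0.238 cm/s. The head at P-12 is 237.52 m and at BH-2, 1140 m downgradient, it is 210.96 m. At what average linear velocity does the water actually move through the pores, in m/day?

Convert K: 0.238 cm/s × 864 = 205.6 m/day.
Hydraulic gradient i = (237.52 − 210.96) / 1140 = 26.56 / 1140 = 0.02330.
Darcy flux q = K · i = 205.6 × 0.02330 = 4.791 m/day.
Seepage velocity v = q / n_e = 4.791 / 0.27 = 17.74 m/day.

17.7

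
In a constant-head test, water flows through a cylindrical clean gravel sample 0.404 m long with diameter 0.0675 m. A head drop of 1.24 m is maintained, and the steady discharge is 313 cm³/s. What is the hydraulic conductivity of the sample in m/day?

2460

Cross-sectional area A = π·(d/2)² = π × (0.0675/2)² = 0.003578 m².
Convert discharge: 313 cm³/s = 0.0003130 m³/s.
Darcy's law rearranged: K = Q·L / (A·Δh) = 0.0003130 × 0.404 / (0.003578 × 1.24) = 0.02850 m/s = 2462 m/day.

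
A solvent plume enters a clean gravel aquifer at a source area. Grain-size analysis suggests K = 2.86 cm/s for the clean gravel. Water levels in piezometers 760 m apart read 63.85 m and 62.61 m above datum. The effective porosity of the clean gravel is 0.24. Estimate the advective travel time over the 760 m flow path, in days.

Convert K: 2.86 cm/s × 864 = 2471 m/day.
Hydraulic gradient i = (63.85 − 62.61) / 760 = 1.24 / 760 = 0.001632.
Darcy flux q = K · i = 2471 × 0.001632 = 4.032 m/day.
Seepage velocity v = q / n_e = 4.032 / 0.24 = 16.80 m/day.
Travel time t = L / v = 760 / 16.80 = 45.24 days.

45.2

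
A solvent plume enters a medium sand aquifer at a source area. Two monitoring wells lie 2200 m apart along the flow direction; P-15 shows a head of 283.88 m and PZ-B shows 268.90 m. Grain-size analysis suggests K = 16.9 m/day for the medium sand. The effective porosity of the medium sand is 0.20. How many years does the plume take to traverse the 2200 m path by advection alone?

10.5

Hydraulic gradient i = (283.88 − 268.90) / 2200 = 14.98 / 2200 = 0.006809.
Darcy flux q = K · i = 16.90 × 0.006809 = 0.1151 m/day.
Seepage velocity v = q / n_e = 0.1151 / 0.20 = 0.5754 m/day.
Travel time t = L / v = 2200 / 0.5754 = 3824 days = 10.47 years.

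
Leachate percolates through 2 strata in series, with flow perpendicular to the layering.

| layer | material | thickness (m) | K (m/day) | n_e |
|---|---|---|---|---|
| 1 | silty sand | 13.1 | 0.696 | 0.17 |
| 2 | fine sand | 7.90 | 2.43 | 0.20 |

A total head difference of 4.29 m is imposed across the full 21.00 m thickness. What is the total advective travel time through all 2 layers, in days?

With flow normal to the layers, continuity requires the same specific discharge q through every layer.
Σ(b_i/K_i) = 13.1/0.696 + 7.90/2.43 = 22.07 d.
q = Δh / Σ(b_i/K_i) = 4.29 / 22.07 = 0.1944 m/day.
In each layer the seepage velocity is v_i = q/n_i, so the layer transit time is t_i = b_i·n_i / q:
  layer 1 (silty sand): t_1 = 13.1 × 0.17 / 0.1944 = 11.46 d
  layer 2 (fine sand): t_2 = 7.90 × 0.20 / 0.1944 = 8.129 d
Total t = Σ t_i = 19.59 days.

19.6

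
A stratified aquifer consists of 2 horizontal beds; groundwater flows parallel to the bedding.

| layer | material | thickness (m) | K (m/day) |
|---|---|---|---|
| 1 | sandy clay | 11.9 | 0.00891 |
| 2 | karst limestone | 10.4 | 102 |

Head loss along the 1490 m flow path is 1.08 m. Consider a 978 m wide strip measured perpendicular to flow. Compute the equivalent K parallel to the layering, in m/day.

Flow is parallel to layering, so each bed carries its own Darcy discharge and the transmissivities add.
Σ(K_i·b_i) = 0.00891×11.9 + 102×10.4 = 1061 m²/day.
Total thickness b = 22.30 m, so K_eq = Σ(K_i·b_i)/b = 47.57 m/day.

47.6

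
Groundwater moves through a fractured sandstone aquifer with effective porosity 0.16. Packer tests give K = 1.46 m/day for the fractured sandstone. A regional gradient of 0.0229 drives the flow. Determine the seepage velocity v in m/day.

Hydraulic gradient i = 0.0229.
Darcy flux q = K · i = 1.460 × 0.02290 = 0.03343 m/day.
Seepage velocity v = q / n_e = 0.03343 / 0.16 = 0.2090 m/day.

0.209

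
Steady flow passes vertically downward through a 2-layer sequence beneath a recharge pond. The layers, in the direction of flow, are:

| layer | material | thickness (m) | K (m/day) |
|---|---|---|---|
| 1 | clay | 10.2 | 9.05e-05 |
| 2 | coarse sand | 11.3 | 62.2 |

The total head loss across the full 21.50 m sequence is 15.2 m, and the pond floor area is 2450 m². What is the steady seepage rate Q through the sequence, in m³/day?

0.330

Flow is perpendicular to layering, so the layers act in series and the equivalent K is the thickness-weighted harmonic mean.
Total thickness L = 10.2 + 11.3 = 21.50 m.
Σ(b_i/K_i) = 10.2/9.05e-05 + 11.3/62.2 = 1.127e+05 d.
K_eq = L / Σ(b_i/K_i) = 21.50 / 1.127e+05 = 0.0001908 m/day.
Q = K_eq · A · (Δh/L) = 0.0001908 × 2450 × (15.2/21.50) = 0.3304 m³/day.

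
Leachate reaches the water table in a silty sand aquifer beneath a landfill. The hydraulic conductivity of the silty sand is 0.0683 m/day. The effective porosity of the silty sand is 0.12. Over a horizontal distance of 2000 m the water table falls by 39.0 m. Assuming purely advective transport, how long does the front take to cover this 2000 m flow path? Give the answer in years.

Hydraulic gradient i = Δh / L = 39.0 / 2000 = 0.01950.
Darcy flux q = K · i = 0.06830 × 0.01950 = 0.001332 m/day.
Seepage velocity v = q / n_e = 0.001332 / 0.12 = 0.01110 m/day.
Travel time t = L / v = 2000 / 0.01110 = 1.802e+05 days = 493.4 years.

493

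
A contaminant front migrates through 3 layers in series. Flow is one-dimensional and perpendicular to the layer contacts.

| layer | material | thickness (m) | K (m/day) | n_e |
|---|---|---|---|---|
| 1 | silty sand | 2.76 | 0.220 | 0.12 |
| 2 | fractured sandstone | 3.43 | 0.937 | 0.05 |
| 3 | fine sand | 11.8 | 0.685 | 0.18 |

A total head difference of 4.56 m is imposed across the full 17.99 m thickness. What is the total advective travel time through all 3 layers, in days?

With flow normal to the layers, continuity requires the same specific discharge q through every layer.
Σ(b_i/K_i) = 2.76/0.220 + 3.43/0.937 + 11.8/0.685 = 33.43 d.
q = Δh / Σ(b_i/K_i) = 4.56 / 33.43 = 0.1364 m/day.
In each layer the seepage velocity is v_i = q/n_i, so the layer transit time is t_i = b_i·n_i / q:
  layer 1 (silty sand): t_1 = 2.76 × 0.12 / 0.1364 = 2.428 d
  layer 2 (fractured sandstone): t_2 = 3.43 × 0.05 / 0.1364 = 1.257 d
  layer 3 (fine sand): t_3 = 11.8 × 0.18 / 0.1364 = 15.57 d
Total t = Σ t_i = 19.26 days.

19.3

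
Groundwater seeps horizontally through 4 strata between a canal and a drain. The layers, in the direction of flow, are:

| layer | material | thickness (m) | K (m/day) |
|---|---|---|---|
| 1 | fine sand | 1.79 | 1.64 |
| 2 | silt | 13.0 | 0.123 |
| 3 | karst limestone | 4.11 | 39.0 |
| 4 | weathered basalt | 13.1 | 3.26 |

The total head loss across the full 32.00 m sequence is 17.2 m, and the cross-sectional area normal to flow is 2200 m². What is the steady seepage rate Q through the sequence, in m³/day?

Flow is perpendicular to layering, so the layers act in series and the equivalent K is the thickness-weighted harmonic mean.
Total thickness L = 1.79 + 13.0 + 4.11 + 13.1 = 32.00 m.
Σ(b_i/K_i) = 1.79/1.64 + 13.0/0.123 + 4.11/39.0 + 13.1/3.26 = 110.9 d.
K_eq = L / Σ(b_i/K_i) = 32.00 / 110.9 = 0.2885 m/day.
Q = K_eq · A · (Δh/L) = 0.2885 × 2200 × (17.2/32.00) = 341.2 m³/day.

341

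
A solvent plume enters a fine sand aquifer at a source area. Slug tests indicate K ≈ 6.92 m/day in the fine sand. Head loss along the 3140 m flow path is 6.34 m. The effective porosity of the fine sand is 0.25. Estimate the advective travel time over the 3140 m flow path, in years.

Hydraulic gradient i = Δh / L = 6.34 / 3140 = 0.002019.
Darcy flux q = K · i = 6.920 × 0.002019 = 0.01397 m/day.
Seepage velocity v = q / n_e = 0.01397 / 0.25 = 0.05589 m/day.
Travel time t = L / v = 3140 / 0.05589 = 56183 days = 153.8 years.

154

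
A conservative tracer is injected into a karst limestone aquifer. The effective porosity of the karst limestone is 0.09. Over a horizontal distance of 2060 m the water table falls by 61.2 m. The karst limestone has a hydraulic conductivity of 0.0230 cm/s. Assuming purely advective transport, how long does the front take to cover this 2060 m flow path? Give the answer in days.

Convert K: 0.0230 cm/s × 864 = 19.87 m/day.
Hydraulic gradient i = Δh / L = 61.2 / 2060 = 0.02971.
Darcy flux q = K · i = 19.87 × 0.02971 = 0.5904 m/day.
Seepage velocity v = q / n_e = 0.5904 / 0.09 = 6.560 m/day.
Travel time t = L / v = 2060 / 6.560 = 314.0 days.

314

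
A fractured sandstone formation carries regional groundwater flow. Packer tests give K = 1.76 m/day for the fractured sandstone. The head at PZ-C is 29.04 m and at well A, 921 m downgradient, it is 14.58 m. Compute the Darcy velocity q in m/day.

Hydraulic gradient i = (29.04 − 14.58) / 921 = 14.46 / 921 = 0.01570.
Specific discharge q = K · i = 1.760 × 0.01570 = 0.02763 m/day.

0.0276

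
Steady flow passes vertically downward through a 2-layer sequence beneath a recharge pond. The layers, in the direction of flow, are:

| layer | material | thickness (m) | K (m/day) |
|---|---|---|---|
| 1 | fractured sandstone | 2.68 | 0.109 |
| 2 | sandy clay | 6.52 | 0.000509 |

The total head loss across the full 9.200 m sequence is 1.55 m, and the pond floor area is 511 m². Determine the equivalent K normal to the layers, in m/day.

0.000717

Flow is perpendicular to layering, so the layers act in series and the equivalent K is the thickness-weighted harmonic mean.
Total thickness L = 2.68 + 6.52 = 9.200 m.
Σ(b_i/K_i) = 2.68/0.109 + 6.52/0.000509 = 12834 d.
K_eq = L / Σ(b_i/K_i) = 9.200 / 12834 = 0.0007168 m/day.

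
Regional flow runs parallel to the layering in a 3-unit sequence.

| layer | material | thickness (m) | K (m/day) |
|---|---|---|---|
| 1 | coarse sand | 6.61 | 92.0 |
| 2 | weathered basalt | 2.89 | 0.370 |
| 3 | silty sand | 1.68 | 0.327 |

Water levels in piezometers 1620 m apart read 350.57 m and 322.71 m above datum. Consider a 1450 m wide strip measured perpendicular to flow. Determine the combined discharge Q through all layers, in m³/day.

15200

Flow is parallel to layering, so each bed carries its own Darcy discharge and the transmissivities add.
Σ(K_i·b_i) = 92.0×6.61 + 0.370×2.89 + 0.327×1.68 = 609.7 m²/day.
Hydraulic gradient i = (350.57 − 322.71) / 1620 = 27.86 / 1620 = 0.01720.
Q = Σ(K_i·b_i) · W · i = 609.7 × 1450 × 0.01720 = 15205 m³/day.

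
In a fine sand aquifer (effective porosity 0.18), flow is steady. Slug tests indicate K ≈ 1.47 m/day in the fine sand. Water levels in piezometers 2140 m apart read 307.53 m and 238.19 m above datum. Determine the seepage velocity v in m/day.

0.265

Hydraulic gradient i = (307.53 − 238.19) / 2140 = 69.34 / 2140 = 0.03240.
Darcy flux q = K · i = 1.470 × 0.03240 = 0.04763 m/day.
Seepage velocity v = q / n_e = 0.04763 / 0.18 = 0.2646 m/day.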